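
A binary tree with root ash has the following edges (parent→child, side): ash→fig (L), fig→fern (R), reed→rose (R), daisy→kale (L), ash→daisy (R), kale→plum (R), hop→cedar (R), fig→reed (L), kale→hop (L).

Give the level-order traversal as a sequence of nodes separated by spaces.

Level-order visits nodes level by level from the root, left to right within each level.
Level 0: ash
Level 1: fig, daisy
Level 2: reed, fern, kale
Level 3: rose, hop, plum
Level 4: cedar

ash fig daisy reed fern kale rose hop plum cedar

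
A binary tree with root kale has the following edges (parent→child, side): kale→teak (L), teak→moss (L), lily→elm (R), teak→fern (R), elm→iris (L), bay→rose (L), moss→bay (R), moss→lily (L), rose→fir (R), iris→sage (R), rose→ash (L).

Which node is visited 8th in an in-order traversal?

fir

In-order visits the left subtree, then the node, then the right subtree.
At kale: go left to teak.
  At teak: go left to moss.
    At moss: go left to lily.
      At lily: no left child.
      Visit lily.
      At lily: go right to elm.
        At elm: go left to iris.
          At iris: no left child.
          Visit iris.
          At iris: go right to sage.
            sage is a leaf — visit sage.
        Visit elm.
        At elm: no right child.
    Visit moss.
    At moss: go right to bay.
      At bay: go left to rose.
        At rose: go left to ash.
          ash is a leaf — visit ash.
        Visit rose.
        At rose: go right to fir.
          fir is a leaf — visit fir.
      Visit bay.
      At bay: no right child.
  Visit teak.
  At teak: go right to fern.
    fern is a leaf — visit fern.
Visit kale.
At kale: no right child.
Full in-order sequence: lily, iris, sage, elm, moss, ash, rose, fir, bay, teak, fern, kale.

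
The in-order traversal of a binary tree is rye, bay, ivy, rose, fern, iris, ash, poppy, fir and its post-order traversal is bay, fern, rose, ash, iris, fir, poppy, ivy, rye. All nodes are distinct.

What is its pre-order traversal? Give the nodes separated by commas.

rye, ivy, bay, poppy, iris, rose, fern, ash, fir

The last element of post-order is the root; it splits in-order into left and right subtrees.
Root rye: left subtree has 0 nodes { }, right has 8 {bay, ivy, rose, fern, iris, ash, poppy, fir}.
  Root ivy: left subtree has 1 node {bay}, right has 6 {rose, fern, iris, ash, poppy, fir}.
    Root poppy: left subtree has 4 nodes {rose, fern, iris, ash}, right has 1 {fir}.
      Root iris: left subtree has 2 nodes {rose, fern}, right has 1 {ash}.
        Root rose: left subtree has 0 nodes { }, right has 1 {fern}.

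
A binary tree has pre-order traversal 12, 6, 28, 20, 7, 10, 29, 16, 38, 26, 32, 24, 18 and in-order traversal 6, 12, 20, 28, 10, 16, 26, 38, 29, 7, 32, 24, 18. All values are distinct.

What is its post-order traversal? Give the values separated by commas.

6, 20, 26, 38, 16, 29, 10, 18, 24, 32, 7, 28, 12

The first element of pre-order is the root; it splits in-order into left and right subtrees.
Root 12: left subtree has 1 node {6}, right has 11 {20, 28, 10, 16, 26, 38, 29, 7, 32, 24, 18}.
  Root 28: left subtree has 1 node {20}, right has 9 {10, 16, 26, 38, 29, 7, 32, 24, 18}.
    Root 7: left subtree has 5 nodes {10, 16, 26, 38, 29}, right has 3 {32, 24, 18}.
      Root 10: left subtree has 0 nodes { }, right has 4 {16, 26, 38, 29}.
        Root 29: left subtree has 3 nodes {16, 26, 38}, right has 0 { }.
          Root 16: left subtree has 0 nodes { }, right has 2 {26, 38}.
            Root 38: left subtree has 1 node {26}, right has 0 { }.
      Root 32: left subtree has 0 nodes { }, right has 2 {24, 18}.
        Root 24: left subtree has 0 nodes { }, right has 1 {18}.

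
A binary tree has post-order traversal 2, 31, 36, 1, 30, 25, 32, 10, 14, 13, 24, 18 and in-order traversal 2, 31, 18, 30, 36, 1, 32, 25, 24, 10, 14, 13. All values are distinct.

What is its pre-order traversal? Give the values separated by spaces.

The last element of post-order is the root; it splits in-order into left and right subtrees.
Root 18: left subtree has 2 nodes {2, 31}, right has 9 {30, 36, 1, 32, 25, 24, 10, 14, 13}.
  Root 31: left subtree has 1 node {2}, right has 0 { }.
  Root 24: left subtree has 5 nodes {30, 36, 1, 32, 25}, right has 3 {10, 14, 13}.
    Root 32: left subtree has 3 nodes {30, 36, 1}, right has 1 {25}.
      Root 30: left subtree has 0 nodes { }, right has 2 {36, 1}.
        Root 1: left subtree has 1 node {36}, right has 0 { }.
    Root 13: left subtree has 2 nodes {10, 14}, right has 0 { }.
      Root 14: left subtree has 1 node {10}, right has 0 { }.

18 31 2 24 32 30 1 36 25 13 14 10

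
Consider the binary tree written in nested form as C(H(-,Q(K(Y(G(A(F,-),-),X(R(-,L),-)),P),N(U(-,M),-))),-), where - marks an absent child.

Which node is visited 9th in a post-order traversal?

Post-order visits the left subtree, then the right subtree, then the node.
At C: go left to H.
  At H: no left child.
  At H: go right to Q.
    At Q: go left to K.
      At K: go left to Y.
        At Y: go left to G.
          At G: go left to A.
            At A: go left to F.
              F is a leaf — visit F.
            At A: no right child.
            Visit A.
          At G: no right child.
          Visit G.
        At Y: go right to X.
          At X: go left to R.
            At R: no left child.
            At R: go right to L.
              L is a leaf — visit L.
            Visit R.
          At X: no right child.
          Visit X.
        Visit Y.
      At K: go right to P.
        P is a leaf — visit P.
      Visit K.
    At Q: go right to N.
      At N: go left to U.
        At U: no left child.
        At U: go right to M.
          M is a leaf — visit M.
        Visit U.
      At N: no right child.
      Visit N.
    Visit Q.
  Visit H.
At C: no right child.
Visit C.
Full post-order sequence: F, A, G, L, R, X, Y, P, K, M, U, N, Q, H, C.

K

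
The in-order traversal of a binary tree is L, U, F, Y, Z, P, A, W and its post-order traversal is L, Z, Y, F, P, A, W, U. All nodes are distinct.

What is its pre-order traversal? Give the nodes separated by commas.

U, L, W, A, P, F, Y, Z

The last element of post-order is the root; it splits in-order into left and right subtrees.
Root U: left subtree has 1 node {L}, right has 6 {F, Y, Z, P, A, W}.
  Root W: left subtree has 5 nodes {F, Y, Z, P, A}, right has 0 { }.
    Root A: left subtree has 4 nodes {F, Y, Z, P}, right has 0 { }.
      Root P: left subtree has 3 nodes {F, Y, Z}, right has 0 { }.
        Root F: left subtree has 0 nodes { }, right has 2 {Y, Z}.
          Root Y: left subtree has 0 nodes { }, right has 1 {Z}.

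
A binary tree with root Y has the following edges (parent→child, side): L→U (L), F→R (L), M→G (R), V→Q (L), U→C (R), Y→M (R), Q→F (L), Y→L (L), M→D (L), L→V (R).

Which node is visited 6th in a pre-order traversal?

Q

Pre-order visits the node, then its left subtree, then its right subtree.
Visit Y.
At Y: go left to L.
  Visit L.
  At L: go left to U.
    Visit U.
    At U: no left child.
    At U: go right to C.
      C is a leaf — visit C.
  At L: go right to V.
    Visit V.
    At V: go left to Q.
      Visit Q.
      At Q: go left to F.
        Visit F.
        At F: go left to R.
          R is a leaf — visit R.
        At F: no right child.
      At Q: no right child.
    At V: no right child.
At Y: go right to M.
  Visit M.
  At M: go left to D.
    D is a leaf — visit D.
  At M: go right to G.
    G is a leaf — visit G.
Full pre-order sequence: Y, L, U, C, V, Q, F, R, M, D, G.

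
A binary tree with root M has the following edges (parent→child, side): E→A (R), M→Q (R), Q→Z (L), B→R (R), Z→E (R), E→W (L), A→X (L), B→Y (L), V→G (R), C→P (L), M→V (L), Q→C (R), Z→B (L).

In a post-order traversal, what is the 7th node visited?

Post-order visits the left subtree, then the right subtree, then the node.
At M: go left to V.
  At V: no left child.
  At V: go right to G.
    G is a leaf — visit G.
  Visit V.
At M: go right to Q.
  At Q: go left to Z.
    At Z: go left to B.
      At B: go left to Y.
        Y is a leaf — visit Y.
      At B: go right to R.
        R is a leaf — visit R.
      Visit B.
    At Z: go right to E.
      At E: go left to W.
        W is a leaf — visit W.
      At E: go right to A.
        At A: go left to X.
          X is a leaf — visit X.
        At A: no right child.
        Visit A.
      Visit E.
    Visit Z.
  At Q: go right to C.
    At C: go left to P.
      P is a leaf — visit P.
    At C: no right child.
    Visit C.
  Visit Q.
Visit M.
Full post-order sequence: G, V, Y, R, B, W, X, A, E, Z, P, C, Q, M.

X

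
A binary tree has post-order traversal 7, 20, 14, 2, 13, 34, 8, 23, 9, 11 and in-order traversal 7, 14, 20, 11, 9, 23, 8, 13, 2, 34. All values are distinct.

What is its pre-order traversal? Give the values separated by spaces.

The last element of post-order is the root; it splits in-order into left and right subtrees.
Root 11: left subtree has 3 nodes {7, 14, 20}, right has 6 {9, 23, 8, 13, 2, 34}.
  Root 14: left subtree has 1 node {7}, right has 1 {20}.
  Root 9: left subtree has 0 nodes { }, right has 5 {23, 8, 13, 2, 34}.
    Root 23: left subtree has 0 nodes { }, right has 4 {8, 13, 2, 34}.
      Root 8: left subtree has 0 nodes { }, right has 3 {13, 2, 34}.
        Root 34: left subtree has 2 nodes {13, 2}, right has 0 { }.
          Root 13: left subtree has 0 nodes { }, right has 1 {2}.

11 14 7 20 9 23 8 34 13 2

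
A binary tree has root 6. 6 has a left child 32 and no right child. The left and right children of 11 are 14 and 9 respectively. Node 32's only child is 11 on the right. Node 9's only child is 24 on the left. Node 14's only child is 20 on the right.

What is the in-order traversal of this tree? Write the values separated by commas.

In-order visits the left subtree, then the node, then the right subtree.
At 6: go left to 32.
  At 32: no left child.
  Visit 32.
  At 32: go right to 11.
    At 11: go left to 14.
      At 14: no left child.
      Visit 14.
      At 14: go right to 20.
        20 is a leaf — visit 20.
    Visit 11.
    At 11: go right to 9.
      At 9: go left to 24.
        24 is a leaf — visit 24.
      Visit 9.
      At 9: no right child.
Visit 6.
At 6: no right child.

32, 14, 20, 11, 24, 9, 6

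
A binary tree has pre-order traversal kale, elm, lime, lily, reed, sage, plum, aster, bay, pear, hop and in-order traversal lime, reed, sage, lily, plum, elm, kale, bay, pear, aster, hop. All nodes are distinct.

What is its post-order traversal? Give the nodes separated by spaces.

The first element of pre-order is the root; it splits in-order into left and right subtrees.
Root kale: left subtree has 6 nodes {lime, reed, sage, lily, plum, elm}, right has 4 {bay, pear, aster, hop}.
  Root elm: left subtree has 5 nodes {lime, reed, sage, lily, plum}, right has 0 { }.
    Root lime: left subtree has 0 nodes { }, right has 4 {reed, sage, lily, plum}.
      Root lily: left subtree has 2 nodes {reed, sage}, right has 1 {plum}.
        Root reed: left subtree has 0 nodes { }, right has 1 {sage}.
  Root aster: left subtree has 2 nodes {bay, pear}, right has 1 {hop}.
    Root bay: left subtree has 0 nodes { }, right has 1 {pear}.

sage reed plum lily lime elm pear bay hop aster kale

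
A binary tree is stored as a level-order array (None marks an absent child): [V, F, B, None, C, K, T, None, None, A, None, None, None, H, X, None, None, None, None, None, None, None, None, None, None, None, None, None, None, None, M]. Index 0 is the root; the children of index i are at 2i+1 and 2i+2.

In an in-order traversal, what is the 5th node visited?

In-order visits the left subtree, then the node, then the right subtree.
At V: go left to F.
  At F: no left child.
  Visit F.
  At F: go right to C.
    At C: go left to A.
      A is a leaf — visit A.
    Visit C.
    At C: no right child.
Visit V.
At V: go right to B.
  At B: go left to K.
    K is a leaf — visit K.
  Visit B.
  At B: go right to T.
    At T: go left to H.
      H is a leaf — visit H.
    Visit T.
    At T: go right to X.
      At X: no left child.
      Visit X.
      At X: go right to M.
        M is a leaf — visit M.
Full in-order sequence: F, A, C, V, K, B, H, T, X, M.

K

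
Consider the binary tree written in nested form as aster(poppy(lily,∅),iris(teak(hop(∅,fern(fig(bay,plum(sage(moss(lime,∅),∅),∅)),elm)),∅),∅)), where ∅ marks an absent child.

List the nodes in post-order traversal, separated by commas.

Post-order visits the left subtree, then the right subtree, then the node.
At aster: go left to poppy.
  At poppy: go left to lily.
    lily is a leaf — visit lily.
  At poppy: no right child.
  Visit poppy.
At aster: go right to iris.
  At iris: go left to teak.
    At teak: go left to hop.
      At hop: no left child.
      At hop: go right to fern.
        At fern: go left to fig.
          At fig: go left to bay.
            bay is a leaf — visit bay.
          At fig: go right to plum.
            At plum: go left to sage.
              At sage: go left to moss.
                At moss: go left to lime.
                  lime is a leaf — visit lime.
                At moss: no right child.
                Visit moss.
              At sage: no right child.
              Visit sage.
            At plum: no right child.
            Visit plum.
          Visit fig.
        At fern: go right to elm.
          elm is a leaf — visit elm.
        Visit fern.
      Visit hop.
    At teak: no right child.
    Visit teak.
  At iris: no right child.
  Visit iris.
Visit aster.

lily, poppy, bay, lime, moss, sage, plum, fig, elm, fern, hop, teak, iris, aster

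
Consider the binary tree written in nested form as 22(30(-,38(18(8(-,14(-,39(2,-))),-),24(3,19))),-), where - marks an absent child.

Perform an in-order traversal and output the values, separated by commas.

In-order visits the left subtree, then the node, then the right subtree.
At 22: go left to 30.
  At 30: no left child.
  Visit 30.
  At 30: go right to 38.
    At 38: go left to 18.
      At 18: go left to 8.
        At 8: no left child.
        Visit 8.
        At 8: go right to 14.
          At 14: no left child.
          Visit 14.
          At 14: go right to 39.
            At 39: go left to 2.
              2 is a leaf — visit 2.
            Visit 39.
            At 39: no right child.
      Visit 18.
      At 18: no right child.
    Visit 38.
    At 38: go right to 24.
      At 24: go left to 3.
        3 is a leaf — visit 3.
      Visit 24.
      At 24: go right to 19.
        19 is a leaf — visit 19.
Visit 22.
At 22: no right child.

30, 8, 14, 2, 39, 18, 38, 3, 24, 19, 22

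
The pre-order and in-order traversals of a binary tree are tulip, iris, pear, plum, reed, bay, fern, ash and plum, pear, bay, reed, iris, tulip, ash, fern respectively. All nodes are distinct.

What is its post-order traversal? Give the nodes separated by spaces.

The first element of pre-order is the root; it splits in-order into left and right subtrees.
Root tulip: left subtree has 5 nodes {plum, pear, bay, reed, iris}, right has 2 {ash, fern}.
  Root iris: left subtree has 4 nodes {plum, pear, bay, reed}, right has 0 { }.
    Root pear: left subtree has 1 node {plum}, right has 2 {bay, reed}.
      Root reed: left subtree has 1 node {bay}, right has 0 { }.
  Root fern: left subtree has 1 node {ash}, right has 0 { }.

plum bay reed pear iris ash fern tulip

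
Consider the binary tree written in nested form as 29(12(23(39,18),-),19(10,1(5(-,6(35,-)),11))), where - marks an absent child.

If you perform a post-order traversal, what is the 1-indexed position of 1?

10

Post-order visits the left subtree, then the right subtree, then the node.
At 29: go left to 12.
  At 12: go left to 23.
    At 23: go left to 39.
      39 is a leaf — visit 39.
    At 23: go right to 18.
      18 is a leaf — visit 18.
    Visit 23.
  At 12: no right child.
  Visit 12.
At 29: go right to 19.
  At 19: go left to 10.
    10 is a leaf — visit 10.
  At 19: go right to 1.
    At 1: go left to 5.
      At 5: no left child.
      At 5: go right to 6.
        At 6: go left to 35.
          35 is a leaf — visit 35.
        At 6: no right child.
        Visit 6.
      Visit 5.
    At 1: go right to 11.
      11 is a leaf — visit 11.
    Visit 1.
  Visit 19.
Visit 29.
Full post-order sequence: 39, 18, 23, 12, 10, 35, 6, 5, 11, 1, 19, 29.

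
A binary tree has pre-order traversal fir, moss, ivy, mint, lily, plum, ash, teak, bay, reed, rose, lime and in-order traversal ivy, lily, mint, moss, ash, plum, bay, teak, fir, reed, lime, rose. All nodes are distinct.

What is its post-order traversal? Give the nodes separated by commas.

The first element of pre-order is the root; it splits in-order into left and right subtrees.
Root fir: left subtree has 8 nodes {ivy, lily, mint, moss, ash, plum, bay, teak}, right has 3 {reed, lime, rose}.
  Root moss: left subtree has 3 nodes {ivy, lily, mint}, right has 4 {ash, plum, bay, teak}.
    Root ivy: left subtree has 0 nodes { }, right has 2 {lily, mint}.
      Root mint: left subtree has 1 node {lily}, right has 0 { }.
    Root plum: left subtree has 1 node {ash}, right has 2 {bay, teak}.
      Root teak: left subtree has 1 node {bay}, right has 0 { }.
  Root reed: left subtree has 0 nodes { }, right has 2 {lime, rose}.
    Root rose: left subtree has 1 node {lime}, right has 0 { }.

lily, mint, ivy, ash, bay, teak, plum, moss, lime, rose, reed, fir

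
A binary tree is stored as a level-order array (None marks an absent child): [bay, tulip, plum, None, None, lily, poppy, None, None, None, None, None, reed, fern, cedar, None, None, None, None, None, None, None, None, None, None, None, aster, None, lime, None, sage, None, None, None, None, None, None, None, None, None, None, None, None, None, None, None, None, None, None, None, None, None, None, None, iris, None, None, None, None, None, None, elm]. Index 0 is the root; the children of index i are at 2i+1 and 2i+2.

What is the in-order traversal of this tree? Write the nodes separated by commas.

In-order visits the left subtree, then the node, then the right subtree.
At bay: go left to tulip.
  tulip is a leaf — visit tulip.
Visit bay.
At bay: go right to plum.
  At plum: go left to lily.
    At lily: no left child.
    Visit lily.
    At lily: go right to reed.
      At reed: no left child.
      Visit reed.
      At reed: go right to aster.
        At aster: no left child.
        Visit aster.
        At aster: go right to iris.
          iris is a leaf — visit iris.
  Visit plum.
  At plum: go right to poppy.
    At poppy: go left to fern.
      At fern: no left child.
      Visit fern.
      At fern: go right to lime.
        lime is a leaf — visit lime.
    Visit poppy.
    At poppy: go right to cedar.
      At cedar: no left child.
      Visit cedar.
      At cedar: go right to sage.
        At sage: go left to elm.
          elm is a leaf — visit elm.
        Visit sage.
        At sage: no right child.

tulip, bay, lily, reed, aster, iris, plum, fern, lime, poppy, cedar, elm, sage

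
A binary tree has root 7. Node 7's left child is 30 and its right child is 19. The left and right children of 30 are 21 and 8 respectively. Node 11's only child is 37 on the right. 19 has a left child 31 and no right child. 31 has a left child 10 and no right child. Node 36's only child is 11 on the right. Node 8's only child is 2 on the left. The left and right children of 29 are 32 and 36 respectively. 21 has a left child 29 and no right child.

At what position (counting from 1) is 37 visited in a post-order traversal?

Post-order visits the left subtree, then the right subtree, then the node.
At 7: go left to 30.
  At 30: go left to 21.
    At 21: go left to 29.
      At 29: go left to 32.
        32 is a leaf — visit 32.
      At 29: go right to 36.
        At 36: no left child.
        At 36: go right to 11.
          At 11: no left child.
          At 11: go right to 37.
            37 is a leaf — visit 37.
          Visit 11.
        Visit 36.
      Visit 29.
    At 21: no right child.
    Visit 21.
  At 30: go right to 8.
    At 8: go left to 2.
      2 is a leaf — visit 2.
    At 8: no right child.
    Visit 8.
  Visit 30.
At 7: go right to 19.
  At 19: go left to 31.
    At 31: go left to 10.
      10 is a leaf — visit 10.
    At 31: no right child.
    Visit 31.
  At 19: no right child.
  Visit 19.
Visit 7.
Full post-order sequence: 32, 37, 11, 36, 29, 21, 2, 8, 30, 10, 31, 19, 7.

2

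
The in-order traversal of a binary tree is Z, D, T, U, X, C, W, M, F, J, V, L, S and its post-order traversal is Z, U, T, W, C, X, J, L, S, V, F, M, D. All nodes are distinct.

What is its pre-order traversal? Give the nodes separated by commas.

The last element of post-order is the root; it splits in-order into left and right subtrees.
Root D: left subtree has 1 node {Z}, right has 11 {T, U, X, C, W, M, F, J, V, L, S}.
  Root M: left subtree has 5 nodes {T, U, X, C, W}, right has 5 {F, J, V, L, S}.
    Root X: left subtree has 2 nodes {T, U}, right has 2 {C, W}.
      Root T: left subtree has 0 nodes { }, right has 1 {U}.
      Root C: left subtree has 0 nodes { }, right has 1 {W}.
    Root F: left subtree has 0 nodes { }, right has 4 {J, V, L, S}.
      Root V: left subtree has 1 node {J}, right has 2 {L, S}.
        Root S: left subtree has 1 node {L}, right has 0 { }.

D, Z, M, X, T, U, C, W, F, V, J, S, L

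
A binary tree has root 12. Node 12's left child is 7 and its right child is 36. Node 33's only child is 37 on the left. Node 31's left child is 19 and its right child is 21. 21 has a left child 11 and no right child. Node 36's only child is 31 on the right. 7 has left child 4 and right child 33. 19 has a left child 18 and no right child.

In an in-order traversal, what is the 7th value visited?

18

In-order visits the left subtree, then the node, then the right subtree.
At 12: go left to 7.
  At 7: go left to 4.
    4 is a leaf — visit 4.
  Visit 7.
  At 7: go right to 33.
    At 33: go left to 37.
      37 is a leaf — visit 37.
    Visit 33.
    At 33: no right child.
Visit 12.
At 12: go right to 36.
  At 36: no left child.
  Visit 36.
  At 36: go right to 31.
    At 31: go left to 19.
      At 19: go left to 18.
        18 is a leaf — visit 18.
      Visit 19.
      At 19: no right child.
    Visit 31.
    At 31: go right to 21.
      At 21: go left to 11.
        11 is a leaf — visit 11.
      Visit 21.
      At 21: no right child.
Full in-order sequence: 4, 7, 37, 33, 12, 36, 18, 19, 31, 11, 21.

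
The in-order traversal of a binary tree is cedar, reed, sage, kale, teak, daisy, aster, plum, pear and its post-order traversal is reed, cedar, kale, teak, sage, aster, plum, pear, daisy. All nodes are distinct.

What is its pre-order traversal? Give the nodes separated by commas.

daisy, sage, cedar, reed, teak, kale, pear, plum, aster

The last element of post-order is the root; it splits in-order into left and right subtrees.
Root daisy: left subtree has 5 nodes {cedar, reed, sage, kale, teak}, right has 3 {aster, plum, pear}.
  Root sage: left subtree has 2 nodes {cedar, reed}, right has 2 {kale, teak}.
    Root cedar: left subtree has 0 nodes { }, right has 1 {reed}.
    Root teak: left subtree has 1 node {kale}, right has 0 { }.
  Root pear: left subtree has 2 nodes {aster, plum}, right has 0 { }.
    Root plum: left subtree has 1 node {aster}, right has 0 { }.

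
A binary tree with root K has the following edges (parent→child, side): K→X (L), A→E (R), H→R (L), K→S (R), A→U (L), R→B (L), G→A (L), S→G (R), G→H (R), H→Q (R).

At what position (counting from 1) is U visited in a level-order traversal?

7

Level-order visits nodes level by level from the root, left to right within each level.
Level 0: K
Level 1: X, S
Level 2: G
Level 3: A, H
Level 4: U, E, R, Q
Level 5: B
Full level-order sequence: K, X, S, G, A, H, U, E, R, Q, B.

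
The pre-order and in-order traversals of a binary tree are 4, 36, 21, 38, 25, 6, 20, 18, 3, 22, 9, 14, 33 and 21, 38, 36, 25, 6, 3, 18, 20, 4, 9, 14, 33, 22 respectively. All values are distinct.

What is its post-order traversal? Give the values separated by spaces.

38 21 3 18 20 6 25 36 33 14 9 22 4

The first element of pre-order is the root; it splits in-order into left and right subtrees.
Root 4: left subtree has 8 nodes {21, 38, 36, 25, 6, 3, 18, 20}, right has 4 {9, 14, 33, 22}.
  Root 36: left subtree has 2 nodes {21, 38}, right has 5 {25, 6, 3, 18, 20}.
    Root 21: left subtree has 0 nodes { }, right has 1 {38}.
    Root 25: left subtree has 0 nodes { }, right has 4 {6, 3, 18, 20}.
      Root 6: left subtree has 0 nodes { }, right has 3 {3, 18, 20}.
        Root 20: left subtree has 2 nodes {3, 18}, right has 0 { }.
          Root 18: left subtree has 1 node {3}, right has 0 { }.
  Root 22: left subtree has 3 nodes {9, 14, 33}, right has 0 { }.
    Root 9: left subtree has 0 nodes { }, right has 2 {14, 33}.
      Root 14: left subtree has 0 nodes { }, right has 1 {33}.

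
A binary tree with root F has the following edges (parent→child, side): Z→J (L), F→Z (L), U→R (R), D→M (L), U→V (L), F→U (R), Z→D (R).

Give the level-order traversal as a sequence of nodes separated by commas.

F, Z, U, J, D, V, R, M

Level-order visits nodes level by level from the root, left to right within each level.
Level 0: F
Level 1: Z, U
Level 2: J, D, V, R
Level 3: M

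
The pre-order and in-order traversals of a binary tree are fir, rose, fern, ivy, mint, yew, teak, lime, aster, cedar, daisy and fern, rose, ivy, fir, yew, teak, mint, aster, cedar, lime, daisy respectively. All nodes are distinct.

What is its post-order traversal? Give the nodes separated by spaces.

fern ivy rose teak yew cedar aster daisy lime mint fir

The first element of pre-order is the root; it splits in-order into left and right subtrees.
Root fir: left subtree has 3 nodes {fern, rose, ivy}, right has 7 {yew, teak, mint, aster, cedar, lime, daisy}.
  Root rose: left subtree has 1 node {fern}, right has 1 {ivy}.
  Root mint: left subtree has 2 nodes {yew, teak}, right has 4 {aster, cedar, lime, daisy}.
    Root yew: left subtree has 0 nodes { }, right has 1 {teak}.
    Root lime: left subtree has 2 nodes {aster, cedar}, right has 1 {daisy}.
      Root aster: left subtree has 0 nodes { }, right has 1 {cedar}.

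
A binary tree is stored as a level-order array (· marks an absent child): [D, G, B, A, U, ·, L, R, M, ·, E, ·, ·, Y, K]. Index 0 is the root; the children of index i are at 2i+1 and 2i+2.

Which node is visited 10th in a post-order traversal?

B

Post-order visits the left subtree, then the right subtree, then the node.
At D: go left to G.
  At G: go left to A.
    At A: go left to R.
      R is a leaf — visit R.
    At A: go right to M.
      M is a leaf — visit M.
    Visit A.
  At G: go right to U.
    At U: no left child.
    At U: go right to E.
      E is a leaf — visit E.
    Visit U.
  Visit G.
At D: go right to B.
  At B: no left child.
  At B: go right to L.
    At L: go left to Y.
      Y is a leaf — visit Y.
    At L: go right to K.
      K is a leaf — visit K.
    Visit L.
  Visit B.
Visit D.
Full post-order sequence: R, M, A, E, U, G, Y, K, L, B, D.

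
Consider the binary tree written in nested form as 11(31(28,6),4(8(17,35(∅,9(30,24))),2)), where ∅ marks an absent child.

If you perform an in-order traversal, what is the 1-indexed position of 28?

1

In-order visits the left subtree, then the node, then the right subtree.
At 11: go left to 31.
  At 31: go left to 28.
    28 is a leaf — visit 28.
  Visit 31.
  At 31: go right to 6.
    6 is a leaf — visit 6.
Visit 11.
At 11: go right to 4.
  At 4: go left to 8.
    At 8: go left to 17.
      17 is a leaf — visit 17.
    Visit 8.
    At 8: go right to 35.
      At 35: no left child.
      Visit 35.
      At 35: go right to 9.
        At 9: go left to 30.
          30 is a leaf — visit 30.
        Visit 9.
        At 9: go right to 24.
          24 is a leaf — visit 24.
  Visit 4.
  At 4: go right to 2.
    2 is a leaf — visit 2.
Full in-order sequence: 28, 31, 6, 11, 17, 8, 35, 30, 9, 24, 4, 2.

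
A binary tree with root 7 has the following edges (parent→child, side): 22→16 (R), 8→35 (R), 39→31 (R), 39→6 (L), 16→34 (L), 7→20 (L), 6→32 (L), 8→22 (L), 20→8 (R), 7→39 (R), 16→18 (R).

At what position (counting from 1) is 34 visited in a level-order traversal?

Level-order visits nodes level by level from the root, left to right within each level.
Level 0: 7
Level 1: 20, 39
Level 2: 8, 6, 31
Level 3: 22, 35, 32
Level 4: 16
Level 5: 34, 18
Full level-order sequence: 7, 20, 39, 8, 6, 31, 22, 35, 32, 16, 34, 18.

11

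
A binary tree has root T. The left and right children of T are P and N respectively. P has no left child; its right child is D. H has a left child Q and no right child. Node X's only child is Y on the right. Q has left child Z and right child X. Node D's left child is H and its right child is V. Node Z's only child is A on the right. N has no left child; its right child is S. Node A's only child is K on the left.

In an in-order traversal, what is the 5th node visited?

In-order visits the left subtree, then the node, then the right subtree.
At T: go left to P.
  At P: no left child.
  Visit P.
  At P: go right to D.
    At D: go left to H.
      At H: go left to Q.
        At Q: go left to Z.
          At Z: no left child.
          Visit Z.
          At Z: go right to A.
            At A: go left to K.
              K is a leaf — visit K.
            Visit A.
            At A: no right child.
        Visit Q.
        At Q: go right to X.
          At X: no left child.
          Visit X.
          At X: go right to Y.
            Y is a leaf — visit Y.
      Visit H.
      At H: no right child.
    Visit D.
    At D: go right to V.
      V is a leaf — visit V.
Visit T.
At T: go right to N.
  At N: no left child.
  Visit N.
  At N: go right to S.
    S is a leaf — visit S.
Full in-order sequence: P, Z, K, A, Q, X, Y, H, D, V, T, N, S.

Q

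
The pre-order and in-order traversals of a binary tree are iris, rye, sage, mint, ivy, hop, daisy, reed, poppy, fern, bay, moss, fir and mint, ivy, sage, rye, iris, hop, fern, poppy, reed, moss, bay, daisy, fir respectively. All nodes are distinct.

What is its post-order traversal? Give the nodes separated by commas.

The first element of pre-order is the root; it splits in-order into left and right subtrees.
Root iris: left subtree has 4 nodes {mint, ivy, sage, rye}, right has 8 {hop, fern, poppy, reed, moss, bay, daisy, fir}.
  Root rye: left subtree has 3 nodes {mint, ivy, sage}, right has 0 { }.
    Root sage: left subtree has 2 nodes {mint, ivy}, right has 0 { }.
      Root mint: left subtree has 0 nodes { }, right has 1 {ivy}.
  Root hop: left subtree has 0 nodes { }, right has 7 {fern, poppy, reed, moss, bay, daisy, fir}.
    Root daisy: left subtree has 5 nodes {fern, poppy, reed, moss, bay}, right has 1 {fir}.
      Root reed: left subtree has 2 nodes {fern, poppy}, right has 2 {moss, bay}.
        Root poppy: left subtree has 1 node {fern}, right has 0 { }.
        Root bay: left subtree has 1 node {moss}, right has 0 { }.

ivy, mint, sage, rye, fern, poppy, moss, bay, reed, fir, daisy, hop, iris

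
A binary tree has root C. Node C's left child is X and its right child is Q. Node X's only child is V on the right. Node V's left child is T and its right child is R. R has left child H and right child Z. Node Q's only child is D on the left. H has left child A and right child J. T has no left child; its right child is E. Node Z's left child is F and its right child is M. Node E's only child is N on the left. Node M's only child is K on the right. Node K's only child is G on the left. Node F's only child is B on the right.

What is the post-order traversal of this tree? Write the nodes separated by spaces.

Post-order visits the left subtree, then the right subtree, then the node.
At C: go left to X.
  At X: no left child.
  At X: go right to V.
    At V: go left to T.
      At T: no left child.
      At T: go right to E.
        At E: go left to N.
          N is a leaf — visit N.
        At E: no right child.
        Visit E.
      Visit T.
    At V: go right to R.
      At R: go left to H.
        At H: go left to A.
          A is a leaf — visit A.
        At H: go right to J.
          J is a leaf — visit J.
        Visit H.
      At R: go right to Z.
        At Z: go left to F.
          At F: no left child.
          At F: go right to B.
            B is a leaf — visit B.
          Visit F.
        At Z: go right to M.
          At M: no left child.
          At M: go right to K.
            At K: go left to G.
              G is a leaf — visit G.
            At K: no right child.
            Visit K.
          Visit M.
        Visit Z.
      Visit R.
    Visit V.
  Visit X.
At C: go right to Q.
  At Q: go left to D.
    D is a leaf — visit D.
  At Q: no right child.
  Visit Q.
Visit C.

N E T A J H B F G K M Z R V X D Q C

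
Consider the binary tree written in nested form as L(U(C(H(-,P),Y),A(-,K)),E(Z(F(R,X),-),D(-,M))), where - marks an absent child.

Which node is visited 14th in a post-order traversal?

E

Post-order visits the left subtree, then the right subtree, then the node.
At L: go left to U.
  At U: go left to C.
    At C: go left to H.
      At H: no left child.
      At H: go right to P.
        P is a leaf — visit P.
      Visit H.
    At C: go right to Y.
      Y is a leaf — visit Y.
    Visit C.
  At U: go right to A.
    At A: no left child.
    At A: go right to K.
      K is a leaf — visit K.
    Visit A.
  Visit U.
At L: go right to E.
  At E: go left to Z.
    At Z: go left to F.
      At F: go left to R.
        R is a leaf — visit R.
      At F: go right to X.
        X is a leaf — visit X.
      Visit F.
    At Z: no right child.
    Visit Z.
  At E: go right to D.
    At D: no left child.
    At D: go right to M.
      M is a leaf — visit M.
    Visit D.
  Visit E.
Visit L.
Full post-order sequence: P, H, Y, C, K, A, U, R, X, F, Z, M, D, E, L.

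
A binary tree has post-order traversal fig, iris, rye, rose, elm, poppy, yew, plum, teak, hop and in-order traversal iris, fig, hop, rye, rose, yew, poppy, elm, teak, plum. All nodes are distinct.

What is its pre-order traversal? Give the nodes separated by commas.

hop, iris, fig, teak, yew, rose, rye, poppy, elm, plum

The last element of post-order is the root; it splits in-order into left and right subtrees.
Root hop: left subtree has 2 nodes {iris, fig}, right has 7 {rye, rose, yew, poppy, elm, teak, plum}.
  Root iris: left subtree has 0 nodes { }, right has 1 {fig}.
  Root teak: left subtree has 5 nodes {rye, rose, yew, poppy, elm}, right has 1 {plum}.
    Root yew: left subtree has 2 nodes {rye, rose}, right has 2 {poppy, elm}.
      Root rose: left subtree has 1 node {rye}, right has 0 { }.
      Root poppy: left subtree has 0 nodes { }, right has 1 {elm}.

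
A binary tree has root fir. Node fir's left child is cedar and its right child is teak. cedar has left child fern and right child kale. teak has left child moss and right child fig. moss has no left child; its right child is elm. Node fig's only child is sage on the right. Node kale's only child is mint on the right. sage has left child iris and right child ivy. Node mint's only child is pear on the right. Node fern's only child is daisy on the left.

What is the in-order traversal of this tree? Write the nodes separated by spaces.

In-order visits the left subtree, then the node, then the right subtree.
At fir: go left to cedar.
  At cedar: go left to fern.
    At fern: go left to daisy.
      daisy is a leaf — visit daisy.
    Visit fern.
    At fern: no right child.
  Visit cedar.
  At cedar: go right to kale.
    At kale: no left child.
    Visit kale.
    At kale: go right to mint.
      At mint: no left child.
      Visit mint.
      At mint: go right to pear.
        pear is a leaf — visit pear.
Visit fir.
At fir: go right to teak.
  At teak: go left to moss.
    At moss: no left child.
    Visit moss.
    At moss: go right to elm.
      elm is a leaf — visit elm.
  Visit teak.
  At teak: go right to fig.
    At fig: no left child.
    Visit fig.
    At fig: go right to sage.
      At sage: go left to iris.
        iris is a leaf — visit iris.
      Visit sage.
      At sage: go right to ivy.
        ivy is a leaf — visit ivy.

daisy fern cedar kale mint pear fir moss elm teak fig iris sage ivy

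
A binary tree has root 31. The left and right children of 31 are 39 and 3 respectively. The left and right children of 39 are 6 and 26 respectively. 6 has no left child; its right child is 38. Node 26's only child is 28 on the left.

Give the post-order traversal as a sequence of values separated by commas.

Post-order visits the left subtree, then the right subtree, then the node.
At 31: go left to 39.
  At 39: go left to 6.
    At 6: no left child.
    At 6: go right to 38.
      38 is a leaf — visit 38.
    Visit 6.
  At 39: go right to 26.
    At 26: go left to 28.
      28 is a leaf — visit 28.
    At 26: no right child.
    Visit 26.
  Visit 39.
At 31: go right to 3.
  3 is a leaf — visit 3.
Visit 31.

38, 6, 28, 26, 39, 3, 31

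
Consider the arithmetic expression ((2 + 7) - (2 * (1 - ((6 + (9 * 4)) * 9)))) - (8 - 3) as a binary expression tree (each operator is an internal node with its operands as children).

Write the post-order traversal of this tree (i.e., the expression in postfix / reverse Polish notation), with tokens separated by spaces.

Post-order on an expression tree gives postfix notation: for each operator, emit left operand, right operand, then the operator.

2 7 + 2 1 6 9 4 * + 9 * - * - 8 3 - -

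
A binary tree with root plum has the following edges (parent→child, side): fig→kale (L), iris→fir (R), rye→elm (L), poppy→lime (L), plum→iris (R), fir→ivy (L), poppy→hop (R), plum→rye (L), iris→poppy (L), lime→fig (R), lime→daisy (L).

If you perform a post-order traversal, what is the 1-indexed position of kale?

Post-order visits the left subtree, then the right subtree, then the node.
At plum: go left to rye.
  At rye: go left to elm.
    elm is a leaf — visit elm.
  At rye: no right child.
  Visit rye.
At plum: go right to iris.
  At iris: go left to poppy.
    At poppy: go left to lime.
      At lime: go left to daisy.
        daisy is a leaf — visit daisy.
      At lime: go right to fig.
        At fig: go left to kale.
          kale is a leaf — visit kale.
        At fig: no right child.
        Visit fig.
      Visit lime.
    At poppy: go right to hop.
      hop is a leaf — visit hop.
    Visit poppy.
  At iris: go right to fir.
    At fir: go left to ivy.
      ivy is a leaf — visit ivy.
    At fir: no right child.
    Visit fir.
  Visit iris.
Visit plum.
Full post-order sequence: elm, rye, daisy, kale, fig, lime, hop, poppy, ivy, fir, iris, plum.

4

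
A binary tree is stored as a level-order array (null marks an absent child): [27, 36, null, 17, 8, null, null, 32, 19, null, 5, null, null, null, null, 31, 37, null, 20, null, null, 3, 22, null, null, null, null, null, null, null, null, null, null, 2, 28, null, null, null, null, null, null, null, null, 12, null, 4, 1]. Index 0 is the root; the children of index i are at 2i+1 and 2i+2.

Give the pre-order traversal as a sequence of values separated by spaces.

27 36 17 32 31 37 2 28 19 20 8 5 3 12 22 4 1

Pre-order visits the node, then its left subtree, then its right subtree.
Visit 27.
At 27: go left to 36.
  Visit 36.
  At 36: go left to 17.
    Visit 17.
    At 17: go left to 32.
      Visit 32.
      At 32: go left to 31.
        31 is a leaf — visit 31.
      At 32: go right to 37.
        Visit 37.
        At 37: go left to 2.
          2 is a leaf — visit 2.
        At 37: go right to 28.
          28 is a leaf — visit 28.
    At 17: go right to 19.
      Visit 19.
      At 19: no left child.
      At 19: go right to 20.
        20 is a leaf — visit 20.
  At 36: go right to 8.
    Visit 8.
    At 8: no left child.
    At 8: go right to 5.
      Visit 5.
      At 5: go left to 3.
        Visit 3.
        At 3: go left to 12.
          12 is a leaf — visit 12.
        At 3: no right child.
      At 5: go right to 22.
        Visit 22.
        At 22: go left to 4.
          4 is a leaf — visit 4.
        At 22: go right to 1.
          1 is a leaf — visit 1.
At 27: no right child.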